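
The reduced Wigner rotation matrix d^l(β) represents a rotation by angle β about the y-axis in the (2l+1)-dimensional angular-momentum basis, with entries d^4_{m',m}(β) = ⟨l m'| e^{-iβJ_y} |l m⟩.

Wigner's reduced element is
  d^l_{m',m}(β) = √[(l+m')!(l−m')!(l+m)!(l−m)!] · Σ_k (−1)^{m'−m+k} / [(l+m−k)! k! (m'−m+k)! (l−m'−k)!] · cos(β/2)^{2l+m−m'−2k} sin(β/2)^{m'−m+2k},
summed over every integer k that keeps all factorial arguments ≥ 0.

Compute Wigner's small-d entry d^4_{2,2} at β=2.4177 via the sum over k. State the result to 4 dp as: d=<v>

d^4_{2,2}(β=2.4177) via Wigner's sum:
Half-angle: c=0.354095, s=0.935209. N=√(720·2·720·2)=1440.000000
k∈{0,1,2} keeps every argument non-negative
  k=0: (−1)^0·1440.0000/(1440)·0.3541^8·0.9352^0 = +0.000247
  k=1: (−1)^1·1440.0000/(120)·0.3541^6·0.9352^2 = -0.020688
  k=2: (−1)^2·1440.0000/(96)·0.3541^4·0.9352^4 = +0.180388
d^4_{2,2}(2.4177) = +0.000247 -0.020688 +0.180388 = +0.159947

d=0.1599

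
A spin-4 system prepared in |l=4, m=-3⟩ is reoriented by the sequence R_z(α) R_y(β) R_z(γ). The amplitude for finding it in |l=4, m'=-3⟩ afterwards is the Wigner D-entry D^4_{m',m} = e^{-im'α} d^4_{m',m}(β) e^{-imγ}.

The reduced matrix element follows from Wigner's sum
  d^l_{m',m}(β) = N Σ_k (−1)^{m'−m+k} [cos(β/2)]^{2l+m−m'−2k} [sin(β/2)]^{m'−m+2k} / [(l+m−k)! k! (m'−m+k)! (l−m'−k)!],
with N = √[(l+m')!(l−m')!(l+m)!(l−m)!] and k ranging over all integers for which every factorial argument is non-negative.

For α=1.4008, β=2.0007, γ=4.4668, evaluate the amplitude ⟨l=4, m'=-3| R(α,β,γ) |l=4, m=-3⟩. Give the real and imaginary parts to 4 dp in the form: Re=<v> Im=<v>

First d^4_{-3,-3}(β=2.0007), then the phase factors e^{-i(-3)α} and e^{-i(-3)γ}:
c=cos(2.0007/2)=0.540008, s=sin(2.0007/2)=0.841660; N=√[1·5040·1·5040]=5040.000000
k∈{0,1} keeps every argument non-negative
  k=0: (−1)^0·5040.0000/(5040)·0.5400^8·0.8417^0 = +0.007231
  k=1: (−1)^1·5040.0000/(720)·0.5400^6·0.8417^2 = -0.122962
d^4_{-3,-3}(2.0007) = +0.007231 -0.122962 = -0.115731
Phases: e^{-i·(-3)·1.4008}=-0.488168-0.872750i, e^{-i·(-3)·4.4668}=+0.671897+0.740645i ⇒ D=-0.036849+0.109708i

Re=-0.0368 Im=0.1097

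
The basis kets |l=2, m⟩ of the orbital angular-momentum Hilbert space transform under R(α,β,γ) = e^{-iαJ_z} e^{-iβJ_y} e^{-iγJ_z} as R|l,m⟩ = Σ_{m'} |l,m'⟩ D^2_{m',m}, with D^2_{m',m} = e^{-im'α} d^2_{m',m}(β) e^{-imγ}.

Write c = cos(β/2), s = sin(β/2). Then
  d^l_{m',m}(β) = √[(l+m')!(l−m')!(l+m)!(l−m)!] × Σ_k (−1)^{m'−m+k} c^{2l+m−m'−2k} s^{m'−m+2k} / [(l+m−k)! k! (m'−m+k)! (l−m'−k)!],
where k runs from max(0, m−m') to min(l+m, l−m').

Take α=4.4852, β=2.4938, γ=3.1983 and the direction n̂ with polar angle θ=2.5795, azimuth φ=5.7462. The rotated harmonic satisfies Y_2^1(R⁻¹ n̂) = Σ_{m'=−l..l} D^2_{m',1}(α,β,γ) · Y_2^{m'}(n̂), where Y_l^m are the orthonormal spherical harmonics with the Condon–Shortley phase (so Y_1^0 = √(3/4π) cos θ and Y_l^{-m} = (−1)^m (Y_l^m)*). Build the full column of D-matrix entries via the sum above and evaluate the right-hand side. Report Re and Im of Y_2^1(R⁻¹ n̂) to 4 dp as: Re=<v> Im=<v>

Need the full column D^2_{m',1} for m'=−2..2 at α=4.4852, β=2.4938, γ=3.1983.
cos(β/2)=0.318263, sin(β/2)=0.948003
d^2_{-2,1}: single k=3 term ⇒ +0.542306;  D = +0.473007-0.265255i
d^2_{-1,1}: k∈[2..3] ⇒ +0.273094 -0.807678 = -0.534584;  D = -0.149736-0.513185i
d^2_{0,1}: k∈[1..2] ⇒ +0.074859 -0.664186 = -0.589328;  D = +0.588380-0.033401i
d^2_{1,1}: k∈[0..1] ⇒ +0.010260 -0.273094 = -0.262834;  D = -0.044592+0.259024i
d^2_{2,1}: single k=0 term ⇒ -0.061122;  D = -0.056352-0.023671i
Y_2^{m'}(θ=2.5795,φ=5.7462) and Σ D·Y over m':
  (+0.4730-0.2653i)·(+0.0523+0.0965i)  (-0.1497-0.5132i)·(-0.2994-0.1782i)  (+0.5884-0.0334i)·(+0.3620+0.0000i)  (-0.0446+0.2590i)·(+0.2994-0.1782i)  (-0.0564-0.0237i)·(+0.0523-0.0965i)
Y_2^1(R⁻¹ n̂) = +0.244281+0.289652i

Re=0.2443 Im=0.2897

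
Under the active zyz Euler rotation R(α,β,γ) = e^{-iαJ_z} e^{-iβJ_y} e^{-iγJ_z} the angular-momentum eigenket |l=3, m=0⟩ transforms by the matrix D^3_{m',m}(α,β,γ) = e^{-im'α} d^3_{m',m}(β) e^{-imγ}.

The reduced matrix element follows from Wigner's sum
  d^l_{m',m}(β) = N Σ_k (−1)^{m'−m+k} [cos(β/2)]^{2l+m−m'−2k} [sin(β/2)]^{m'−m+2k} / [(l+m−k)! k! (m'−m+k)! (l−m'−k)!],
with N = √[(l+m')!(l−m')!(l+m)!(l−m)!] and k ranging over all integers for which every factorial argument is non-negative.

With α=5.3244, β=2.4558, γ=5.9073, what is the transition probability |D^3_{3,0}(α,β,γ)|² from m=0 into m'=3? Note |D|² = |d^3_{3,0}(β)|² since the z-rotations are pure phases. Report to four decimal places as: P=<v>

P=0.0202

First d^3_{3,0}(β=2.4558), then the phase factors e^{-i(3)α} and e^{-i(0)γ}:
Half-angle: c=0.336216, s=0.941785. N=√(720·1·6·6)=160.996894
Admissible k: 0..0 (factorial args all ≥0)
  k=0: (−1)^3·160.9969/(36)·0.3362^3·0.9418^3 = -0.141980
d^3_{3,0}(2.4558) = -0.141980
|D^3_{3,0}|² = |d^3_{3,0}(β)|² = (-0.141980)² = 0.020158 (the z-rotation phases have unit modulus)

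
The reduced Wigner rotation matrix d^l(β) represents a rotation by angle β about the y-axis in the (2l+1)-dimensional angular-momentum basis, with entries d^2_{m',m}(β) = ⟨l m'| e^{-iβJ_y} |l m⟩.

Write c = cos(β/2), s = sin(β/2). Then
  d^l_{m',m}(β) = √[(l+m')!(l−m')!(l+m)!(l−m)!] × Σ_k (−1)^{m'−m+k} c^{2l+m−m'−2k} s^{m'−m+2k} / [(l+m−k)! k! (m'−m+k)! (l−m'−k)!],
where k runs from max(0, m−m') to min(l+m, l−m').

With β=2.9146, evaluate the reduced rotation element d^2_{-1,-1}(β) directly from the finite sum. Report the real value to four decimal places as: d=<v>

d=-0.0378

d^2_{-1,-1}(β=2.9146) via Wigner's sum:
Half-angle: c=0.113253, s=0.993566. N=√(1·6·1·6)=6.000000
k: max(0,(-1)−(-1))=0 … min(2+(-1),2−(-1))=1
  k=0: (−1)^0·6.0000/(6)·0.1133^4·0.9936^0 = +0.000165
  k=1: (−1)^1·6.0000/(2)·0.1133^2·0.9936^2 = -0.037985
d^2_{-1,-1}(2.9146) = +0.000165 -0.037985 = -0.037821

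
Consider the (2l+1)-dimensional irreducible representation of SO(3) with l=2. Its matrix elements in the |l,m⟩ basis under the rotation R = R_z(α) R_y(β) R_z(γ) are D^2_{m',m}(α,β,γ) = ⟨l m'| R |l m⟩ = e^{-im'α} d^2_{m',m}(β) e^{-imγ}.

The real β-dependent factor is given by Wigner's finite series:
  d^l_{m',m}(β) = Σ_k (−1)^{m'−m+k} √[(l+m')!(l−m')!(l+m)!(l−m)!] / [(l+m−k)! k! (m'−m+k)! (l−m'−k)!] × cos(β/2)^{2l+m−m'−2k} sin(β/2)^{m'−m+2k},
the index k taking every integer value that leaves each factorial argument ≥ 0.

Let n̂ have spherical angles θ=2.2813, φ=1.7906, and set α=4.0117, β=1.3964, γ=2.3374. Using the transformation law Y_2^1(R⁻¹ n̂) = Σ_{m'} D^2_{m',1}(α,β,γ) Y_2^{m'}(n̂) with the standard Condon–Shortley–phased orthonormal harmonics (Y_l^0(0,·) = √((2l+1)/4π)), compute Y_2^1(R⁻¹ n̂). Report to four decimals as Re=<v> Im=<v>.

Need the full column D^2_{m',1} for m'=−2..2 at α=4.0117, β=1.3964, γ=2.3374.
cos(β/2)=0.766001, sin(β/2)=0.642840
d^2_{-2,1}: single k=3 term ⇒ +0.406975;  D = +0.336536-0.228849i
d^2_{-1,1}: k∈[2..3] ⇒ +0.727420 -0.170770 = +0.556650;  D = -0.057512+0.553671i
d^2_{0,1}: k∈[1..2] ⇒ +0.707727 -0.498440 = +0.209286;  D = -0.145181-0.150743i
d^2_{1,1}: k∈[0..1] ⇒ +0.344284 -0.727420 = -0.383136;  D = -0.382304+0.025236i
d^2_{2,1}: single k=0 term ⇒ -0.577857;  D = +0.342667-0.465293i
Y_2^{m'}(θ=2.2813,φ=1.7906) and Σ D·Y over m':
  (+0.3365-0.2288i)·(-0.2009+0.0945i)  (-0.0575+0.5537i)·(+0.0833+0.3728i)  (-0.1452-0.1507i)·(+0.0871+0.0000i)  (-0.3823+0.0252i)·(-0.0833+0.3728i)  (+0.3427-0.4653i)·(-0.2009-0.0945i)
Y_2^1(R⁻¹ n̂) = -0.360145+0.005775i

Re=-0.3601 Im=0.0058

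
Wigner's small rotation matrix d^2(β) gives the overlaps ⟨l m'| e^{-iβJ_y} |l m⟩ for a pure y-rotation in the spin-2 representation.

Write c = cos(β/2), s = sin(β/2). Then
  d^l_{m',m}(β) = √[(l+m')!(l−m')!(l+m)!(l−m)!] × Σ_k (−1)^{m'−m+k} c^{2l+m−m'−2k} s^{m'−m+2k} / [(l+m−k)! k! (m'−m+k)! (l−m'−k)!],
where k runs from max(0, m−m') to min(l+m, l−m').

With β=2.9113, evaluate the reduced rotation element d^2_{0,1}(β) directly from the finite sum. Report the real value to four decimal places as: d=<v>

d^2_{0,1}(β=2.9113) via Wigner's sum:
With c≡cos(β/2)=0.114892 and s≡sin(β/2)=0.993378, N=[2·2·6·1]^{1/2}=4.898979
Admissible k: 1..2 (factorial args all ≥0)
  k=1: (−1)^0·4.8990/(2)·0.1149^3·0.9934^1 = +0.003690
  k=2: (−1)^1·4.8990/(2)·0.1149^1·0.9934^3 = -0.275873
d^2_{0,1}(2.9113) = +0.003690 -0.275873 = -0.272183

d=-0.2722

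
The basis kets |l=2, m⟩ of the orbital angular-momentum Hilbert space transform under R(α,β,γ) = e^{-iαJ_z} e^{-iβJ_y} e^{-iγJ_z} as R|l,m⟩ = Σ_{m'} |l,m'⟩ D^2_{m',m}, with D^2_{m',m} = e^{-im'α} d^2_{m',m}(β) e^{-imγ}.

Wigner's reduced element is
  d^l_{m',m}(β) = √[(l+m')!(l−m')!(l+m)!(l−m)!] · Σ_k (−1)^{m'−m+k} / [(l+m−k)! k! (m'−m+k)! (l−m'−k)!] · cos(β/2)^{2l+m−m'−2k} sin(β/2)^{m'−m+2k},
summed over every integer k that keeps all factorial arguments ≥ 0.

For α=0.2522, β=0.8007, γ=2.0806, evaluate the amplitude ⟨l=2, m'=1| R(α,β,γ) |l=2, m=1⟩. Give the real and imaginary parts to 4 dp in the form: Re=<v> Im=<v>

Re=-0.2298 Im=-0.2408

First d^2_{1,1}(β=0.8007), then the phase factors e^{-i(1)α} and e^{-i(1)γ}:
c=cos(0.8007/2)=0.920925, s=sin(0.8007/2)=0.389741; N=√[6·1·6·1]=6.000000
k: max(0,(1)−(1))=0 … min(2+(1),2−(1))=1
  k=0: (−1)^0·6.0000/(6)·0.9209^4·0.3897^0 = +0.719277
  k=1: (−1)^1·6.0000/(2)·0.9209^2·0.3897^2 = -0.386475
d^2_{1,1}(0.8007) = +0.719277 -0.386475 = +0.332803
D = (+0.968366-0.249535i)·(+0.332803)·(-0.488006-0.872840i) = -0.229758-0.240768i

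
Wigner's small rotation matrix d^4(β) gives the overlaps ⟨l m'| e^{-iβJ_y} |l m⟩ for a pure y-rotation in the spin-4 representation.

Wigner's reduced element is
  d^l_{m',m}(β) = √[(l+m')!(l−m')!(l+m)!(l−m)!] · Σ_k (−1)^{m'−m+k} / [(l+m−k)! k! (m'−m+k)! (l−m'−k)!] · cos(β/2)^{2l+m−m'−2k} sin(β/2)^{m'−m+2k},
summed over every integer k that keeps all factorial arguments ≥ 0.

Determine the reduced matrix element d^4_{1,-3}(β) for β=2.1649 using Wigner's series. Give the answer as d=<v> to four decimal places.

d^4_{1,-3}(β=2.1649) via Wigner's sum:
With c≡cos(β/2)=0.469166 and s≡sin(β/2)=0.883110, N=[120·6·1·5040]^{1/2}=1904.940944
The bounds max(0,m−m')=0 and min(l+m,l−m')=1 give 2 terms
  k=0: (−1)^4·1904.9409/(144)·0.4692^4·0.8831^4 = +0.389839
  k=1: (−1)^5·1904.9409/(240)·0.4692^2·0.8831^6 = -0.828728
d^4_{1,-3}(2.1649) = +0.389839 -0.828728 = -0.438890

d=-0.4389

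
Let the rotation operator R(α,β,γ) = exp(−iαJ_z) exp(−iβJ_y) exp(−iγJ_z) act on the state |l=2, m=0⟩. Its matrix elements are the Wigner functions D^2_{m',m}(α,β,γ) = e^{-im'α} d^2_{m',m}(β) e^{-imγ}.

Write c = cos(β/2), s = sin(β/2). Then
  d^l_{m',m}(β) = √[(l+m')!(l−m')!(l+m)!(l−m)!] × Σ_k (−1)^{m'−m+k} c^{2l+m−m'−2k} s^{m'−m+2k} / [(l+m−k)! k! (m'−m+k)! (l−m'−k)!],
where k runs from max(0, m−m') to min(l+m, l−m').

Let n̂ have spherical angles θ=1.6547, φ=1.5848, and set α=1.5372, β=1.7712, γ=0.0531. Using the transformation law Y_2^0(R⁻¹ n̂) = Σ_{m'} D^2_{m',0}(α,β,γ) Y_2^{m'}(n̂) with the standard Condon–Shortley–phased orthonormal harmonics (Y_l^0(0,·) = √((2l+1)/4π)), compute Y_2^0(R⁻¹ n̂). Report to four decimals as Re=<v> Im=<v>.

Need the full column D^2_{m',0} for m'=−2..2 at α=1.5372, β=1.7712, γ=0.0531.
cos(β/2)=0.632825, sin(β/2)=0.774295
d^2_{-2,0}: single k=2 term ⇒ +0.588106;  D = -0.586779+0.039487i
d^2_{-1,0}: k∈[1..2] ⇒ +0.480654 -0.719579 = -0.238924;  D = -0.008025-0.238790i
d^2_{0,0}: k∈[0..2] ⇒ +0.160374 -0.960373 +0.359439 = -0.440560;  D = -0.440560+0.000000i
d^2_{1,0}: k∈[0..1] ⇒ -0.480654 +0.719579 = +0.238924;  D = +0.008025-0.238790i
d^2_{2,0}: single k=0 term ⇒ +0.588106;  D = -0.586779-0.039487i
Y_2^{m'}(θ=1.6547,φ=1.5848) and Σ D·Y over m':
  (-0.5868+0.0395i)·(-0.3834+0.0107i)  (-0.0080-0.2388i)·(+0.0009+0.0645i)  (-0.4406+0.0000i)·(-0.3087+0.0000i)  (+0.0080-0.2388i)·(-0.0009+0.0645i)  (-0.5868-0.0395i)·(-0.3834-0.0107i)
Y_2^0(R⁻¹ n̂) = +0.615922+0.000000i

Re=0.6159 Im=0.0000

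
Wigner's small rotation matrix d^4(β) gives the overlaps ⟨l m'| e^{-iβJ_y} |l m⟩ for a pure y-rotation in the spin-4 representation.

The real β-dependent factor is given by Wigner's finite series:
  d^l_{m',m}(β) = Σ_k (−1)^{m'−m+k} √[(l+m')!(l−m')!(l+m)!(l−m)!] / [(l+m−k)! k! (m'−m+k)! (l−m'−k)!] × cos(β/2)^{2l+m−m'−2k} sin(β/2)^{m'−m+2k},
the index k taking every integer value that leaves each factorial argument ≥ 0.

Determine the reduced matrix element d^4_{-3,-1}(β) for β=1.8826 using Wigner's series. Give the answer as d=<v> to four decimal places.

d=-0.4625

d^4_{-3,-1}(β=1.8826) via Wigner's sum:
c=cos(1.8826/2)=0.588738, s=sin(1.8826/2)=0.808324; N=√[1·5040·6·120]=1904.940944
The bounds max(0,m−m')=2 and min(l+m,l−m')=3 give 2 terms
  k=2: (−1)^0·1904.9409/(240)·0.5887^6·0.8083^2 = +0.215960
  k=3: (−1)^1·1904.9409/(144)·0.5887^4·0.8083^4 = -0.678498
d^4_{-3,-1}(1.8826) = +0.215960 -0.678498 = -0.462538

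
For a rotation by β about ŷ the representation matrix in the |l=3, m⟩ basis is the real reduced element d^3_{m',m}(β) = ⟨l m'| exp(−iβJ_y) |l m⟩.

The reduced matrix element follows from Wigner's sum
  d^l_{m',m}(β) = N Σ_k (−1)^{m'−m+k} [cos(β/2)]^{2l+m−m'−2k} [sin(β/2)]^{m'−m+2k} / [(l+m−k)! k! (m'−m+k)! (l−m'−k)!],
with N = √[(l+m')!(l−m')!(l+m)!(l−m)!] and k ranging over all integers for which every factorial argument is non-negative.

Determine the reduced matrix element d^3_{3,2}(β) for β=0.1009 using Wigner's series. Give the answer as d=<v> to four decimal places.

d^3_{3,2}(β=0.1009) via Wigner's sum:
c=cos(0.1009/2)=0.998728, s=sin(0.1009/2)=0.050429; N=√[720·1·120·1]=293.938769
k∈{0} keeps every argument non-negative
  k=0: (−1)^1·293.9388/(120)·0.9987^5·0.0504^1 = -0.122741
d^3_{3,2}(0.1009) = -0.122741

d=-0.1227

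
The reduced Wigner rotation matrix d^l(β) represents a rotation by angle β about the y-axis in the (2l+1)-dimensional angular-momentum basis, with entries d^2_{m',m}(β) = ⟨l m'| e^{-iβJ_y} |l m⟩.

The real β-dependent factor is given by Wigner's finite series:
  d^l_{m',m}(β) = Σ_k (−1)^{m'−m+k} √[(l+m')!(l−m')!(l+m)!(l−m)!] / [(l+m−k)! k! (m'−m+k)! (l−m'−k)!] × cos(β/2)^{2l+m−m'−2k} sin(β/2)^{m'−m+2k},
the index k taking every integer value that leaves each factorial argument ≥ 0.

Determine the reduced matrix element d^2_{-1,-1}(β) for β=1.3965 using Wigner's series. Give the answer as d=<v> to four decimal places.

d=-0.3832

d^2_{-1,-1}(β=1.3965) via Wigner's sum:
With c≡cos(β/2)=0.765968 and s≡sin(β/2)=0.642878, N=[1·6·1·6]^{1/2}=6.000000
Admissible k: 0..1 (factorial args all ≥0)
  k=0: (−1)^0·6.0000/(6)·0.7660^4·0.6429^0 = +0.344226
  k=1: (−1)^1·6.0000/(2)·0.7660^2·0.6429^2 = -0.727445
d^2_{-1,-1}(1.3965) = +0.344226 -0.727445 = -0.383220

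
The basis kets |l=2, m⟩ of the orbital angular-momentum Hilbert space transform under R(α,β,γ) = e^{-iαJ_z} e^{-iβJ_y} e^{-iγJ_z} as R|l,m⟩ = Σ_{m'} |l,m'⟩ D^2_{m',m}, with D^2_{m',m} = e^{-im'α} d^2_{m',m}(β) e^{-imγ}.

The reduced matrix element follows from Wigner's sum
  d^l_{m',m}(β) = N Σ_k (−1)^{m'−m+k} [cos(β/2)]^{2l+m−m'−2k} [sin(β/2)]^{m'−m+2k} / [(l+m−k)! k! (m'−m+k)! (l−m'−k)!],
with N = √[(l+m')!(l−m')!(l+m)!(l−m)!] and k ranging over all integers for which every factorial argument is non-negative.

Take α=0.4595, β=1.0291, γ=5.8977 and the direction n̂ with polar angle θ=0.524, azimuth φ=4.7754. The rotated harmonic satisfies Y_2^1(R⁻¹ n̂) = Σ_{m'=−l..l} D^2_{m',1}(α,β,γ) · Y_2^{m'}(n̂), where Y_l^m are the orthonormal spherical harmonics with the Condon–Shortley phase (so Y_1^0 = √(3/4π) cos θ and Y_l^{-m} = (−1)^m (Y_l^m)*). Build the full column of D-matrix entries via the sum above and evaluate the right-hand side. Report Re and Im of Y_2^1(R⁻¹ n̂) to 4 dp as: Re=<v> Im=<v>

Re=0.1315 Im=0.1614

Need the full column D^2_{m',1} for m'=−2..2 at α=0.4595, β=1.0291, γ=5.8977.
cos(β/2)=0.870514, sin(β/2)=0.492143
d^2_{-2,1}: single k=3 term ⇒ +0.207530;  D = +0.054616+0.200214i
d^2_{-1,1}: k∈[2..3] ⇒ +0.550625 -0.058663 = +0.491962;  D = +0.326536+0.367968i
d^2_{0,1}: k∈[1..2] ⇒ +0.795234 -0.254171 = +0.541063;  D = +0.501357+0.203444i
d^2_{1,1}: k∈[0..1] ⇒ +0.574253 -0.550625 = +0.023628;  D = +0.023564-0.001747i
d^2_{2,1}: single k=0 term ⇒ -0.649306;  D = -0.559068+0.330213i
Y_2^{m'}(θ=0.524,φ=4.7754) and Σ D·Y over m':
  (+0.0546+0.2002i)·(-0.0959+0.0122i)  (+0.3265+0.3680i)·(+0.0211+0.3340i)  (+0.5014+0.2034i)·(+0.3939+0.0000i)  (+0.0236-0.0017i)·(-0.0211+0.3340i)  (-0.5591+0.3302i)·(-0.0959-0.0122i)
Y_2^1(R⁻¹ n̂) = +0.131527+0.161441i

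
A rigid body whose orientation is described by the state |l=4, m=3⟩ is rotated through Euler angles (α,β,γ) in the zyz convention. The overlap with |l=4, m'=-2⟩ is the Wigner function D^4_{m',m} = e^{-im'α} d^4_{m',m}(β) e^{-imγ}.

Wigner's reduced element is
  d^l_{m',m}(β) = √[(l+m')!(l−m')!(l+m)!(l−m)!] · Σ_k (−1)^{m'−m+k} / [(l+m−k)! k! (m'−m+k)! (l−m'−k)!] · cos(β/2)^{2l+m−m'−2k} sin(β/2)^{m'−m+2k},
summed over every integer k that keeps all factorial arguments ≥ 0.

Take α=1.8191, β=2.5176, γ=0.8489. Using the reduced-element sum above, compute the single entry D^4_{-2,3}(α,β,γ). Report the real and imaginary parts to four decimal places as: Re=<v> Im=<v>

Re=-0.2577 Im=-0.4958

First d^4_{-2,3}(β=2.5176), then the phase factors e^{-i(-2)α} and e^{-i(3)γ}:
With c≡cos(β/2)=0.306959 and s≡sin(β/2)=0.951723, N=[2·720·5040·1]^{1/2}=2693.993318
k∈{5,6} keeps every argument non-negative
  k=5: (−1)^0·2693.9933/(240)·0.3070^3·0.9517^5 = +0.253501
  k=6: (−1)^1·2693.9933/(720)·0.3070^1·0.9517^7 = -0.812302
d^4_{-2,3}(2.5176) = +0.253501 -0.812302 = -0.558801
Phases: e^{-i·(-2)·1.8191}=-0.879204-0.476445i, e^{-i·(3)·0.8489}=-0.828209-0.560420i ⇒ D=-0.257694-0.495835i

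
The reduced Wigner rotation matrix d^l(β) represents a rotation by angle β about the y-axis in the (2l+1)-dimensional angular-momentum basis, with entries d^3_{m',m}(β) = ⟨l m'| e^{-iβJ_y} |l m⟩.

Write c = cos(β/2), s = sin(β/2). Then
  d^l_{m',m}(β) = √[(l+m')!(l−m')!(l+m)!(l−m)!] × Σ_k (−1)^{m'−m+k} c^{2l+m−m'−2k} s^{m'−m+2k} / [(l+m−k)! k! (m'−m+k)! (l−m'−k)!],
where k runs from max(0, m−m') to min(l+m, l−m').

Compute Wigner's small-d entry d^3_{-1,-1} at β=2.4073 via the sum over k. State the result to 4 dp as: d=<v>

d=0.4731

d^3_{-1,-1}(β=2.4073) via Wigner's sum:
c=cos(2.4073/2)=0.358953, s=sin(2.4073/2)=0.933355; N=√[2·24·2·24]=48.000000
Admissible k: 0..2 (factorial args all ≥0)
  k=0: (−1)^0·48.0000/(48)·0.3590^6·0.9334^0 = +0.002139
  k=1: (−1)^1·48.0000/(6)·0.3590^4·0.9334^2 = -0.115701
  k=2: (−1)^2·48.0000/(8)·0.3590^2·0.9334^4 = +0.586700
d^3_{-1,-1}(2.4073) = +0.002139 -0.115701 +0.586700 = +0.473138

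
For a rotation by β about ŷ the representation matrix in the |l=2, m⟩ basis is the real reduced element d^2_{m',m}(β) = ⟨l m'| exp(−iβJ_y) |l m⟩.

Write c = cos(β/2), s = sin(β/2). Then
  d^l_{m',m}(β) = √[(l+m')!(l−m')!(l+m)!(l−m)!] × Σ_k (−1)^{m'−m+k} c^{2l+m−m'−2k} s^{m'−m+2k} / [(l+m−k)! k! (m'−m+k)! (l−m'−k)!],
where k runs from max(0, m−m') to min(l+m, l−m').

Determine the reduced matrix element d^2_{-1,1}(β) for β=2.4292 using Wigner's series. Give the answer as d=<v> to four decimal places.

d=-0.4511

d^2_{-1,1}(β=2.4292) via Wigner's sum:
Half-angle: c=0.348712, s=0.937230. N=√(1·6·6·1)=6.000000
Admissible k: 2..3 (factorial args all ≥0)
  k=2: (−1)^0·6.0000/(2)·0.3487^2·0.9372^2 = +0.320440
  k=3: (−1)^1·6.0000/(6)·0.3487^0·0.9372^4 = -0.771587
d^2_{-1,1}(2.4292) = +0.320440 -0.771587 = -0.451146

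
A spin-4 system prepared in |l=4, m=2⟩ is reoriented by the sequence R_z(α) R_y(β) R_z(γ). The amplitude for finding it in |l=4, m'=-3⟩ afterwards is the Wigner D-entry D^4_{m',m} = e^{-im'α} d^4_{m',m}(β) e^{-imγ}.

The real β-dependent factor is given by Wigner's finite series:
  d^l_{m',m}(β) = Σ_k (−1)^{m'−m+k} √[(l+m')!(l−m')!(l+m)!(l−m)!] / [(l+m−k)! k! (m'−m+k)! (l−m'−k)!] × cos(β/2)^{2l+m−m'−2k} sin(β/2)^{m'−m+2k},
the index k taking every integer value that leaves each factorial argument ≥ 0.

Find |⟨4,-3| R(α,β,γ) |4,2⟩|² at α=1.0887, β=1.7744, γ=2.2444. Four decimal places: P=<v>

P=0.1555

D^4_{-3,2}(1.0887,1.7744,2.2444) = e^{-i·-3·1.0887}·d^4_{-3,2}(1.7744)·e^{-i·2·2.2444}. Compute d first:
c=cos(1.7744/2)=0.631585, s=sin(1.7744/2)=0.775306; N=√[1·5040·720·2]=2693.993318
k∈{5,6} keeps every argument non-negative
  k=5: (−1)^0·2693.9933/(240)·0.6316^3·0.7753^5 = +0.792224
  k=6: (−1)^1·2693.9933/(720)·0.6316^1·0.7753^7 = -0.397933
d^4_{-3,2}(1.7744) = +0.792224 -0.397933 = +0.394292
|D^4_{-3,2}|² = |d^4_{-3,2}(β)|² = (+0.394292)² = 0.155466 (the z-rotation phases have unit modulus)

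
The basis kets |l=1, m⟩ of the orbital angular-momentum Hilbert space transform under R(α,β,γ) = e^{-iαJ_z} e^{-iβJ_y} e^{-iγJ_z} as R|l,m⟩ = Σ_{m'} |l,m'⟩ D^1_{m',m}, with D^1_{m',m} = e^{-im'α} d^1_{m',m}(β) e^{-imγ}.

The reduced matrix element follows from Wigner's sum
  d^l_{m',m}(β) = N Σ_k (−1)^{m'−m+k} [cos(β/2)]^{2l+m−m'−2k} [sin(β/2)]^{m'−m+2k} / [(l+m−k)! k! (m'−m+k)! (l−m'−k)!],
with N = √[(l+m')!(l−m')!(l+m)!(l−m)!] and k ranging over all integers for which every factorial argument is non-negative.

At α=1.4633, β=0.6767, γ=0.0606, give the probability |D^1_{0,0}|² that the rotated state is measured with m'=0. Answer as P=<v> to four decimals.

Split into d^1_{0,0}(β=0.6767) × two z-phases.
With c≡cos(β/2)=0.943304 and s≡sin(β/2)=0.331931, N=[1·1·1·1]^{1/2}=1.000000
k: max(0,(0)−(0))=0 … min(1+(0),1−(0))=1
  k=0: (−1)^0·1.0000/(1)·0.9433^2·0.3319^0 = +0.889822
  k=1: (−1)^1·1.0000/(1)·0.9433^0·0.3319^2 = -0.110178
d^1_{0,0}(0.6767) = +0.889822 -0.110178 = +0.779643
|D^1_{0,0}|² = |d^1_{0,0}(β)|² = (+0.779643)² = 0.607844 (the z-rotation phases have unit modulus)

P=0.6078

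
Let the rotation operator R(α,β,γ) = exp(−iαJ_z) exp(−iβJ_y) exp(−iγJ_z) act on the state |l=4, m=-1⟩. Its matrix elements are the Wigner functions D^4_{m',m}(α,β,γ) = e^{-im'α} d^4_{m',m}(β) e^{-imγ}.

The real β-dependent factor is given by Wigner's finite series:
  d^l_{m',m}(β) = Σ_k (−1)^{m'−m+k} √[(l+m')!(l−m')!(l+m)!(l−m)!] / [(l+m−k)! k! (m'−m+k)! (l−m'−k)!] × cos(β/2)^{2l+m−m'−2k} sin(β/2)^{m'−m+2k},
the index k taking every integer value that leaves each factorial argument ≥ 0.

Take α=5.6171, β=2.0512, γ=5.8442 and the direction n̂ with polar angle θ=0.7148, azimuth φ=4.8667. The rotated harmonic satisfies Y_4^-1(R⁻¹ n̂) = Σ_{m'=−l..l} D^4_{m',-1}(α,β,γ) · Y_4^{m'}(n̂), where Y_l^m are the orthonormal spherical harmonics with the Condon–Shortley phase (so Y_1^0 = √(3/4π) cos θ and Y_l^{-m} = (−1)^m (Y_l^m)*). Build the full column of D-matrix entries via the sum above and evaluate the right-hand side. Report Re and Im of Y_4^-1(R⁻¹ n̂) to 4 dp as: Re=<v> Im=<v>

Need the full column D^4_{m',-1} for m'=−4..4 at α=5.6171, β=2.0512, γ=5.8442.
cos(β/2)=0.518586, sin(β/2)=0.855025
d^4_{-4,-1}: single k=3 term ⇒ +0.175443;  D = -0.175314-0.006712i
d^4_{-3,-1}: k∈[2..3] ⇒ +0.112863 -0.511350 = -0.398487;  D = +0.303660+0.258036i
d^4_{-2,-1}: k∈[1..3] ⇒ +0.036590 -0.497333 +0.901307 = +0.440564;  D = -0.087682-0.431750i
d^4_{-1,-1}: k∈[0..3] ⇒ +0.005231 -0.213292 +1.159633 -1.050790 = -0.099218;  D = -0.044556+0.088651i
d^4_{0,-1}: k∈[0..3] ⇒ -0.038569 +0.629082 -1.710109 +0.774799 = -0.344797;  D = -0.312105+0.146546i
d^4_{1,-1}: k∈[0..3] ⇒ +0.142194 -1.159633 +1.576185 -0.285649 = +0.273098;  D = +0.266085+0.061489i
d^4_{2,-1}: k∈[0..2] ⇒ -0.331555 +1.351960 -0.735039 = +0.285366;  D = +0.178905+0.222321i
d^4_{3,-1}: k∈[0..1] ⇒ +0.511350 -0.834039 = -0.322689;  D = -0.003719-0.322667i
d^4_{4,-1}: single k=0 term ⇒ -0.476927;  D = +0.290358-0.378354i
Y_4^{m'}(θ=0.7148,φ=4.8667) and Σ D·Y over m':
  (-0.1753-0.0067i)·(+0.0666-0.0473i)  (+0.3037+0.2580i)·(-0.1189-0.2382i)  (-0.0877-0.4318i)·(-0.4098+0.1306i)  (-0.0446+0.0887i)·(+0.0357+0.2297i)  (-0.3121+0.1465i)·(-0.2883+0.0000i)  (+0.2661+0.0615i)·(-0.0357+0.2297i)  (+0.1789+0.2223i)·(-0.4098-0.1306i)  (-0.0037-0.3227i)·(+0.1189-0.2382i)  (+0.2904-0.3784i)·(+0.0666+0.0473i)
Y_4^-1(R⁻¹ n̂) = +0.065748-0.083508i

Re=0.0657 Im=-0.0835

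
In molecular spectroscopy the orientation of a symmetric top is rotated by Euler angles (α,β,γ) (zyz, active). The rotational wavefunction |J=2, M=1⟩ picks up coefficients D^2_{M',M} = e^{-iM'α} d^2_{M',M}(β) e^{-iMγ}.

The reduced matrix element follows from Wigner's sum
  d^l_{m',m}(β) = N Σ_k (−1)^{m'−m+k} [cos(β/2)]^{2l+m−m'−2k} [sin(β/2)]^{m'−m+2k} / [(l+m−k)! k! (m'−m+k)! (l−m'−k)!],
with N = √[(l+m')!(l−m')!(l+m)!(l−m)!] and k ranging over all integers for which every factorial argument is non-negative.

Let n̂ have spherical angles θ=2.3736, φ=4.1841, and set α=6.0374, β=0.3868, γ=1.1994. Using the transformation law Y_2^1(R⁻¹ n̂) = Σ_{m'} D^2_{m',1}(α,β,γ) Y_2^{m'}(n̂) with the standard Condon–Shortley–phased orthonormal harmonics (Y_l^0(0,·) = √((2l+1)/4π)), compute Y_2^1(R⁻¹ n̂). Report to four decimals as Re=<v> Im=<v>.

Need the full column D^2_{m',1} for m'=−2..2 at α=6.0374, β=0.3868, γ=1.1994.
cos(β/2)=0.981356, sin(β/2)=0.192197
d^2_{-2,1}: single k=3 term ⇒ +0.013935;  D = -0.001671-0.013834i
d^2_{-1,1}: k∈[2..3] ⇒ +0.106725 -0.001365 = +0.105360;  D = +0.013200-0.104530i
d^2_{0,1}: k∈[1..2] ⇒ +0.444940 -0.017066 = +0.427874;  D = +0.155283-0.398702i
d^2_{1,1}: k∈[0..1] ⇒ +0.927485 -0.106725 = +0.820760;  D = +0.475006-0.669341i
d^2_{2,1}: single k=0 term ⇒ -0.363292;  D = -0.276020+0.236208i
Y_2^{m'}(θ=2.3736,φ=4.1841) and Σ D·Y over m':
  (-0.0017-0.0138i)·(-0.0917-0.1623i)  (+0.0132-0.1045i)·(+0.1946-0.3334i)  (+0.1553-0.3987i)·(+0.1742+0.0000i)  (+0.4750-0.6693i)·(-0.1946-0.3334i)  (-0.2760+0.2362i)·(-0.0917+0.1623i)
Y_2^1(R⁻¹ n̂) = -0.335957-0.187226i

Re=-0.3360 Im=-0.1872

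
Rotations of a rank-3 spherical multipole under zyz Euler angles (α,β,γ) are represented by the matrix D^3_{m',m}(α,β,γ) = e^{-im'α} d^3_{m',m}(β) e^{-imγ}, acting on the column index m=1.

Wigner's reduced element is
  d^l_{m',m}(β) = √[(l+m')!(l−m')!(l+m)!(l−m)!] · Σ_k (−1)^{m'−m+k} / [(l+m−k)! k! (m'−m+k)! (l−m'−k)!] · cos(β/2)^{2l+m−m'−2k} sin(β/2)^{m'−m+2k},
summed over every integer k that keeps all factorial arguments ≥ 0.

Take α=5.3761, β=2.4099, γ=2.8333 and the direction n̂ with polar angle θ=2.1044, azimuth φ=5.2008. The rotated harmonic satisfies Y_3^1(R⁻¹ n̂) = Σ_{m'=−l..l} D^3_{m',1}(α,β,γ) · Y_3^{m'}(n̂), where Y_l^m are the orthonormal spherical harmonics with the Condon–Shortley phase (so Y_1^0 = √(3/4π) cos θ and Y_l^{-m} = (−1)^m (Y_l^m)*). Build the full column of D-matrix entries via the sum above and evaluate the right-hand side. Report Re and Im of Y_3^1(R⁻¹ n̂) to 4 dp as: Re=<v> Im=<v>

Re=-0.2594 Im=-0.2590

Need the full column D^3_{m',1} for m'=−3..3 at α=5.3761, β=2.4099, γ=2.8333.
cos(β/2)=0.357740, sin(β/2)=0.933821
d^3_{-3,1}: single k=4 term ⇒ +0.376908;  D = +0.281206+0.250963i
d^3_{-2,1}: k∈[3..4] ⇒ +0.235789 -0.803315 = -0.567527;  D = +0.036817-0.566331i
d^3_{-1,1}: k∈[2..4] ⇒ +0.085693 -0.778537 +0.663106 = -0.029738;  D = +0.024564-0.016762i
d^3_{0,1}: k∈[1..3] ⇒ +0.018954 -0.387440 +0.879988 = +0.511501;  D = -0.487386-0.155206i
d^3_{1,1}: k∈[0..2] ⇒ +0.002096 -0.114258 +0.583903 = +0.471741;  D = -0.164158-0.442258i
d^3_{2,1}: k∈[0..1] ⇒ -0.017302 +0.235789 = +0.218487;  D = +0.114510-0.186075i
d^3_{3,1}: single k=0 term ⇒ +0.055315;  D = +0.054968-0.006185i
Y_3^{m'}(θ=2.1044,φ=5.2008) and Σ D·Y over m':
  (+0.2812+0.2510i)·(-0.2648-0.0281i)  (+0.0368-0.5663i)·(+0.2157-0.3193i)  (+0.0246-0.0168i)·(+0.0383+0.0721i)  (-0.4874-0.1552i)·(+0.3239+0.0000i)  (-0.1642-0.4423i)·(-0.0383+0.0721i)  (+0.1145-0.1861i)·(+0.2157+0.3193i)  (+0.0550-0.0062i)·(+0.2648-0.0281i)
Y_3^1(R⁻¹ n̂) = -0.259356-0.259009i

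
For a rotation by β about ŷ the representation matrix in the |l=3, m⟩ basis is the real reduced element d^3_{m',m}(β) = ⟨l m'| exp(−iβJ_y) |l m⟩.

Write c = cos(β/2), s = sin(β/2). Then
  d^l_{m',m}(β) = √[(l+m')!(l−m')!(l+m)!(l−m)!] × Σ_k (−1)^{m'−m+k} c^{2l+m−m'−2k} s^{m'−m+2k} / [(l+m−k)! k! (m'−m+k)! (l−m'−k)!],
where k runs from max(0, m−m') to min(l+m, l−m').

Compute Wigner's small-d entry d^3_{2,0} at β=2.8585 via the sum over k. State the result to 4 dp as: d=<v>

d^3_{2,0}(β=2.8585) via Wigner's sum:
Half-angle: c=0.141074, s=0.989999. N=√(120·1·6·6)=65.726707
Admissible k: 0..1 (factorial args all ≥0)
  k=0: (−1)^2·65.7267/(12)·0.1411^4·0.9900^2 = +0.002126
  k=1: (−1)^3·65.7267/(12)·0.1411^2·0.9900^4 = -0.104712
d^3_{2,0}(2.8585) = +0.002126 -0.104712 = -0.102585

d=-0.1026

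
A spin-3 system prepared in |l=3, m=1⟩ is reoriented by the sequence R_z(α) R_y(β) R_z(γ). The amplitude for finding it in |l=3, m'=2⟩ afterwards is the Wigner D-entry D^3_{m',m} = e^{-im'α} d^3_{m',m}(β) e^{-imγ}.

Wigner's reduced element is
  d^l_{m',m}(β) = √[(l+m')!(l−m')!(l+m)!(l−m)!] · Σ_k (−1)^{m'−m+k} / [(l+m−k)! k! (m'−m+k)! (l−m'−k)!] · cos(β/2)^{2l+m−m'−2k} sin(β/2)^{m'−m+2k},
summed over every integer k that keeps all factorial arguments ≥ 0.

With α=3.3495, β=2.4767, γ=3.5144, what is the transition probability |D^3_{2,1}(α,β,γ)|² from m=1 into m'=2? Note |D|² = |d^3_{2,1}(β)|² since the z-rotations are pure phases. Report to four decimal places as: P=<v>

P=0.0305

Split into d^3_{2,1}(β=2.4767) × two z-phases.
With c≡cos(β/2)=0.326356 and s≡sin(β/2)=0.945247, N=[120·1·24·2]^{1/2}=75.894664
k∈{0,1} keeps every argument non-negative
  k=0: (−1)^1·75.8947/(24)·0.3264^5·0.9452^1 = -0.011066
  k=1: (−1)^2·75.8947/(12)·0.3264^3·0.9452^3 = +0.185670
d^3_{2,1}(2.4767) = -0.011066 +0.185670 = +0.174604
|D^3_{2,1}|² = |d^3_{2,1}(β)|² = (+0.174604)² = 0.030486 (the z-rotation phases have unit modulus)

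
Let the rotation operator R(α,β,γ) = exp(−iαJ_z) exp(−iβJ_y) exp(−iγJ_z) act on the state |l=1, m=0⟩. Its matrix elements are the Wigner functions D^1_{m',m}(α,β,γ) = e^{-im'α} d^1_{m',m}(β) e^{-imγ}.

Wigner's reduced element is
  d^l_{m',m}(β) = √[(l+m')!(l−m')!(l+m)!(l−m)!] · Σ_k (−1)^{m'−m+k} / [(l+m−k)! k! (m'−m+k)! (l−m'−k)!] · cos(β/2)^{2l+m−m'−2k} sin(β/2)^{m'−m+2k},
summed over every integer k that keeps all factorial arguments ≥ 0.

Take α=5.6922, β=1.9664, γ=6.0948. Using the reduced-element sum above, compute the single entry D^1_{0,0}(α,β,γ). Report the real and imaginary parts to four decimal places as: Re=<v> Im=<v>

Re=-0.3854 Im=0.0000

D^1_{0,0}(5.6922,1.9664,6.0948) = e^{-i·0·5.6922}·d^1_{0,0}(1.9664)·e^{-i·0·6.0948}. Compute d first:
c=cos(1.9664/2)=0.554362, s=sin(1.9664/2)=0.832276; N=√[1·1·1·1]=1.000000
Admissible k: 0..1 (factorial args all ≥0)
  k=0: (−1)^0·1.0000/(1)·0.5544^2·0.8323^0 = +0.307317
  k=1: (−1)^1·1.0000/(1)·0.5544^0·0.8323^2 = -0.692683
d^1_{0,0}(1.9664) = +0.307317 -0.692683 = -0.385365
Phases: e^{-i·(0)·5.6922}=+1.000000+0.000000i, e^{-i·(0)·6.0948}=+1.000000+0.000000i ⇒ D=-0.385365+0.000000i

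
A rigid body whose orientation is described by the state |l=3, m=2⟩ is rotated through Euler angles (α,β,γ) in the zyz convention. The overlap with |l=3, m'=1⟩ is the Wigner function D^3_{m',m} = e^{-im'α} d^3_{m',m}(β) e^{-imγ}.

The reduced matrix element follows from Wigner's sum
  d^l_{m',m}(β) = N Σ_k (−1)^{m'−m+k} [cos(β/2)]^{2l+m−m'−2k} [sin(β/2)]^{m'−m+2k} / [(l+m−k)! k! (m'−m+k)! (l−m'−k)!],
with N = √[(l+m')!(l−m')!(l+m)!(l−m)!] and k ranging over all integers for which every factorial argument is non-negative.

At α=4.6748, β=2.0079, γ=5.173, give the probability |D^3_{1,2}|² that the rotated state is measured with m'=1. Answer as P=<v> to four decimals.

P=0.2198

Split into d^3_{1,2}(β=2.0079) × two z-phases.
With c≡cos(β/2)=0.536974 and s≡sin(β/2)=0.843599, N=[24·2·120·1]^{1/2}=75.894664
Admissible k: 1..2 (factorial args all ≥0)
  k=1: (−1)^0·75.8947/(24)·0.5370^5·0.8436^1 = +0.119098
  k=2: (−1)^1·75.8947/(12)·0.5370^3·0.8436^3 = -0.587893
d^3_{1,2}(2.0079) = +0.119098 -0.587893 = -0.468795
|D^3_{1,2}|² = |d^3_{1,2}(β)|² = (-0.468795)² = 0.219769 (the z-rotation phases have unit modulus)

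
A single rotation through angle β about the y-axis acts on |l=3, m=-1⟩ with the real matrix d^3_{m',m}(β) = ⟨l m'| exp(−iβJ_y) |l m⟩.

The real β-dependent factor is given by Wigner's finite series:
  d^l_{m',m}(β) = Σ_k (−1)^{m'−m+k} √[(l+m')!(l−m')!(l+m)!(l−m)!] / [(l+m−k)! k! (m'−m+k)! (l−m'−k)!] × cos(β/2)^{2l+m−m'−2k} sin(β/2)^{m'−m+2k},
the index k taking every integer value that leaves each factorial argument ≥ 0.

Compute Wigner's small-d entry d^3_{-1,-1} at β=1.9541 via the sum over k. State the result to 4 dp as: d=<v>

d^3_{-1,-1}(β=1.9541) via Wigner's sum:
Half-angle: c=0.559470, s=0.828851. N=√(2·24·2·24)=48.000000
k: max(0,(-1)−(-1))=0 … min(3+(-1),3−(-1))=2
  k=0: (−1)^0·48.0000/(48)·0.5595^6·0.8289^0 = +0.030666
  k=1: (−1)^1·48.0000/(6)·0.5595^4·0.8289^2 = -0.538456
  k=2: (−1)^2·48.0000/(8)·0.5595^2·0.8289^4 = +0.886359
d^3_{-1,-1}(1.9541) = +0.030666 -0.538456 +0.886359 = +0.378570

d=0.3786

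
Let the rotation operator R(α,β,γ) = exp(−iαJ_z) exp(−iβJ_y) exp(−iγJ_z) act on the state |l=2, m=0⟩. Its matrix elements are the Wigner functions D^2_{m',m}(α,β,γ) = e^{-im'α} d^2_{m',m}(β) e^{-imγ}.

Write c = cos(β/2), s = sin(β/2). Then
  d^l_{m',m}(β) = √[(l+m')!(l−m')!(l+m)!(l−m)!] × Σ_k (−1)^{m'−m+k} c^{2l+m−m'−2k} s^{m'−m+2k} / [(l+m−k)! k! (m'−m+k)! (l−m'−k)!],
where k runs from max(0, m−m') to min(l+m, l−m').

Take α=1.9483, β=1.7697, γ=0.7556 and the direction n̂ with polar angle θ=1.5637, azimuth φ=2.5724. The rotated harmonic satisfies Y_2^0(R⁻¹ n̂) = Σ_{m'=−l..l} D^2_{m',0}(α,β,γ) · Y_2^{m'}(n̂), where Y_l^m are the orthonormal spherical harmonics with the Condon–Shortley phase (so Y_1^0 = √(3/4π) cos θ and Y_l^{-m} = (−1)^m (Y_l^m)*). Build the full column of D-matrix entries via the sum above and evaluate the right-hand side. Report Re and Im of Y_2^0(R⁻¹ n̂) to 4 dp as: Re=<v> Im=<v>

Need the full column D^2_{m',0} for m'=−2..2 at α=1.9483, β=1.7697, γ=0.7556.
cos(β/2)=0.633406, sin(β/2)=0.773820
d^2_{-2,0}: single k=2 term ⇒ +0.588463;  D = -0.428558-0.403270i
d^2_{-1,0}: k∈[1..2] ⇒ +0.481683 -0.718915 = -0.237232;  D = +0.087444-0.220528i
d^2_{0,0}: k∈[0..2] ⇒ +0.160964 -0.960956 +0.358558 = -0.441434;  D = -0.441434+0.000000i
d^2_{1,0}: k∈[0..1] ⇒ -0.481683 +0.718915 = +0.237232;  D = -0.087444-0.220528i
d^2_{2,0}: single k=0 term ⇒ +0.588463;  D = -0.428558+0.403270i
Y_2^{m'}(θ=1.5637,φ=2.5724) and Σ D·Y over m':
  (-0.4286-0.4033i)·(+0.1619+0.3507i)  (+0.0874-0.2205i)·(-0.0046-0.0030i)  (-0.4414+0.0000i)·(-0.3153+0.0000i)  (-0.0874-0.2205i)·(+0.0046-0.0030i)  (-0.4286+0.4033i)·(+0.1619-0.3507i)
Y_2^0(R⁻¹ n̂) = +0.281213+0.000000i

Re=0.2812 Im=0.0000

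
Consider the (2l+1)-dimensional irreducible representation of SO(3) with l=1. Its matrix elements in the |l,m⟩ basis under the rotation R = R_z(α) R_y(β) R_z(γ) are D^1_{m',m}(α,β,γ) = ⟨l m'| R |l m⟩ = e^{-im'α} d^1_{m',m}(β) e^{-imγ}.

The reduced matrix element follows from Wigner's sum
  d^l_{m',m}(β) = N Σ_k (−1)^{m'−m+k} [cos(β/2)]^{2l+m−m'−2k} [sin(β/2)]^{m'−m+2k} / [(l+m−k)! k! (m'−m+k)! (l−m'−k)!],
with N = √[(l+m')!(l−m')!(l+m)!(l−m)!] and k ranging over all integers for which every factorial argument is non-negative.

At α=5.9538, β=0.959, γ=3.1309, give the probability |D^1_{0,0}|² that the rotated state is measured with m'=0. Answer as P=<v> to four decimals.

P=0.3299

First d^1_{0,0}(β=0.959), then the phase factors e^{-i(0)α} and e^{-i(0)γ}:
c=cos(0.959/2)=0.887226, s=sin(0.959/2)=0.461336; N=√[1·1·1·1]=1.000000
Admissible k: 0..1 (factorial args all ≥0)
  k=0: (−1)^0·1.0000/(1)·0.8872^2·0.4613^0 = +0.787169
  k=1: (−1)^1·1.0000/(1)·0.8872^0·0.4613^2 = -0.212831
d^1_{0,0}(0.959) = +0.787169 -0.212831 = +0.574339
|D^1_{0,0}|² = |d^1_{0,0}(β)|² = (+0.574339)² = 0.329865 (the z-rotation phases have unit modulus)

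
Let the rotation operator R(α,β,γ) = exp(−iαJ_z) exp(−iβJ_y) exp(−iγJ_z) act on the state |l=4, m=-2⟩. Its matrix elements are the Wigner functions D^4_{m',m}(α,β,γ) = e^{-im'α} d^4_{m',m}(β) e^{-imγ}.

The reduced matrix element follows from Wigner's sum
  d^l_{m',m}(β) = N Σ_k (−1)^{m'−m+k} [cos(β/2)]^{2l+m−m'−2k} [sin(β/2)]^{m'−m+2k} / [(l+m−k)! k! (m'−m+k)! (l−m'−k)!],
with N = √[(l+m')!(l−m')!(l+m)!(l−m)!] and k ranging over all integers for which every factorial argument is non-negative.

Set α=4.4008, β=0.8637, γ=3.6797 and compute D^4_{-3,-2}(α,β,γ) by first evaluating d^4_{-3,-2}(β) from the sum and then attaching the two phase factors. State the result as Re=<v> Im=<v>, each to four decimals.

Split into d^4_{-3,-2}(β=0.8637) × two z-phases.
With c≡cos(β/2)=0.908193 and s≡sin(β/2)=0.418552, N=[1·5040·2·720]^{1/2}=2693.993318
k∈{1,2} keeps every argument non-negative
  k=1: (−1)^0·2693.9933/(720)·0.9082^7·0.4186^1 = +0.798105
  k=2: (−1)^1·2693.9933/(240)·0.9082^5·0.4186^3 = -0.508538
d^4_{-3,-2}(0.8637) = +0.798105 -0.508538 = +0.289567
Attach z-rotation phases: D = e^{-i(-3)(4.4008)}·(+0.289567)·e^{-i(-2)(3.6797)} = -0.040822+0.286675i

Re=-0.0408 Im=0.2867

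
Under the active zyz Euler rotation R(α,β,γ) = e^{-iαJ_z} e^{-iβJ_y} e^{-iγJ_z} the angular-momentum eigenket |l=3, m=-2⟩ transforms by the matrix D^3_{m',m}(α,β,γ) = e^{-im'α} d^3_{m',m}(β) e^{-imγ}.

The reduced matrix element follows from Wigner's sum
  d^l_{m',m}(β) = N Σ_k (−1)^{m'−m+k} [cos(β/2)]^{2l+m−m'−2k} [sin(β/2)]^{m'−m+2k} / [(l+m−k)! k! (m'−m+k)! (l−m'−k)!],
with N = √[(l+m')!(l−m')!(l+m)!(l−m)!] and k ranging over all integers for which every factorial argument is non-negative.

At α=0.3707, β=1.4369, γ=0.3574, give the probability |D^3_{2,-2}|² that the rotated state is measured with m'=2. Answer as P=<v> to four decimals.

D^3_{2,-2}(0.3707,1.4369,0.3574) = e^{-i·2·0.3707}·d^3_{2,-2}(1.4369)·e^{-i·-2·0.3574}. Compute d first:
With c≡cos(β/2)=0.752827 and s≡sin(β/2)=0.658219, N=[120·1·1·120]^{1/2}=120.000000
k: max(0,(-2)−(2))=0 … min(3+(-2),3−(2))=1
  k=0: (−1)^4·120.0000/(24)·0.7528^2·0.6582^4 = +0.531913
  k=1: (−1)^5·120.0000/(120)·0.7528^0·0.6582^6 = -0.081324
d^3_{2,-2}(1.4369) = +0.531913 -0.081324 = +0.450589
|D^3_{2,-2}|² = |d^3_{2,-2}(β)|² = (+0.450589)² = 0.203030 (the z-rotation phases have unit modulus)

P=0.2030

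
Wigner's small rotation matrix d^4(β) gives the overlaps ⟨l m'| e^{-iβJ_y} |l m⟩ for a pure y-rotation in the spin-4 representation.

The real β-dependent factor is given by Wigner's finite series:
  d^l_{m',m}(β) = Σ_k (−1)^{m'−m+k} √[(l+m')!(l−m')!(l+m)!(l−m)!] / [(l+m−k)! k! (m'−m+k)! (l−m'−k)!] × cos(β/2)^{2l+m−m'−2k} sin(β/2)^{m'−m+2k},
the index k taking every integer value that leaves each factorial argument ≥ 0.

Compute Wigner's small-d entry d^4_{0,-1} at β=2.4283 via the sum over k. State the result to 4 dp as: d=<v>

d^4_{0,-1}(β=2.4283) via Wigner's sum:
Half-angle: c=0.349134, s=0.937073. N=√(24·24·6·120)=643.987578
k∈{0,1,2,3} keeps every argument non-negative
  k=0: (−1)^1·643.9876/(144)·0.3491^7·0.9371^1 = -0.002650
  k=1: (−1)^2·643.9876/(24)·0.3491^5·0.9371^3 = +0.114537
  k=2: (−1)^3·643.9876/(24)·0.3491^3·0.9371^5 = -0.825103
  k=3: (−1)^4·643.9876/(144)·0.3491^1·0.9371^7 = +0.990651
d^4_{0,-1}(2.4283) = -0.002650 +0.114537 -0.825103 +0.990651 = +0.277434

d=0.2774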